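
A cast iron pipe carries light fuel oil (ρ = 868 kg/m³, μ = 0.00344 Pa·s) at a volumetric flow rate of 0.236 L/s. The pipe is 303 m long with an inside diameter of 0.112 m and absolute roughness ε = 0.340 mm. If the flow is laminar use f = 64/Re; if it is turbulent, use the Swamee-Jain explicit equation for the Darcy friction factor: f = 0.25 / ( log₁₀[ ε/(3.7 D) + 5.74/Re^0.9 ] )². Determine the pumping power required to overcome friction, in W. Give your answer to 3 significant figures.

P ≈ 0.0150 W

Q = 0.236 L/s = 0.236/1000 = 0.000236 m³/s.
Cross-sectional area A = πD²/4 = π(0.112)²/4 = 0.009852 m²; mean velocity V = Q/A = 0.000236/0.009852 = 0.02395 m/s.
Reynolds number Re = ρVD/μ = 868 · 0.02395 · 0.112 / 0.00344 = 677.
Re < 2300 → laminar flow, so f = 64/Re = 64/677 = 0.09454 (the turbulent correlation is not needed).
Darcy-Weisbach: ΔP = f(L/D)(ρV²/2) = 0.09454·(303/0.112)·(868·0.02395²/2) = 0.09454·2705·0.249 = 63.69 Pa.
Pumping power P = QΔP = 0.000236·63.69 = 0.01503 W = 0.0150 W.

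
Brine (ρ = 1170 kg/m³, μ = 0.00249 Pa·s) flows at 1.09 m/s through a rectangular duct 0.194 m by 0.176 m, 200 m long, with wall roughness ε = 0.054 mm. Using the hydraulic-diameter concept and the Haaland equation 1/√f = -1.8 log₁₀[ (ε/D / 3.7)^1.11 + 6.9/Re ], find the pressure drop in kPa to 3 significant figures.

ΔP ≈ 14.6 kPa

Hydraulic diameter D_h = 4A/P = 4·(0.194·0.176)/(2·(0.194+0.176)) = 0.1366/0.74 = 0.1846 m.
Re = ρVD_h/μ = 1170·1.09·0.1846/0.00249 = 9.453e+04.
ε/D_h = 5.4e-05/0.1846 = 0.000293; Haaland gives 1/√f = -1.8 log₁₀[2.8e-05+7.3e-05] = 7.192, so f = 0.01933.
ΔP = f(L/D_h)(ρV²/2) = 0.01933·200/0.1846·695 = 1.456e+04 Pa.
ΔP = 14.6 kPa.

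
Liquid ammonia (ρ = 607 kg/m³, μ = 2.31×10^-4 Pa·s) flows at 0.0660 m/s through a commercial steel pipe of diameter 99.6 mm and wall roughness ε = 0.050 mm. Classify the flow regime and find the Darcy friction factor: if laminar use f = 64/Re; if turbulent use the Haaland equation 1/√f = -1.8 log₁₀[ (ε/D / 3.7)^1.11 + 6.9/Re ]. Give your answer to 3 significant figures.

Re = ρVD/μ = 607·0.066·0.0996/0.000231 = 1.727e+04.
Re > 4000 → turbulent. ε/D = 5e-05/0.0996 = 0.000502; Haaland: 1/√f = -1.8 log₁₀[5.09e-05 + 0.000399] = 6.024, so f = 0.02756.

f ≈ 0.0276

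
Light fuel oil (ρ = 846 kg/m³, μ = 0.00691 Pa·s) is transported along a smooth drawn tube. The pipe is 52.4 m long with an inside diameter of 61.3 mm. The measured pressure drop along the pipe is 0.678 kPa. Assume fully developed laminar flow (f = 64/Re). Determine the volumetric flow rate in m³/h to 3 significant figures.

Q ≈ 2.34 m³/h

For laminar flow, f = 64/Re with Re = ρVD/μ, so Darcy-Weisbach reduces to ΔP = 32μLV/D². Solving for V: V = ΔP·D²/(32μL) = 678·(0.0613)²/(32·0.00691·52.4) = 0.2199 m/s.
Check: Re = ρVD/μ = 846·0.2199·0.0613/0.00691 = 1650 < 2300, so the laminar assumption holds.
Q = V·A = 0.2199·(π/4·0.0613²) = 0.0006489 m³/s = 2.34 m³/h.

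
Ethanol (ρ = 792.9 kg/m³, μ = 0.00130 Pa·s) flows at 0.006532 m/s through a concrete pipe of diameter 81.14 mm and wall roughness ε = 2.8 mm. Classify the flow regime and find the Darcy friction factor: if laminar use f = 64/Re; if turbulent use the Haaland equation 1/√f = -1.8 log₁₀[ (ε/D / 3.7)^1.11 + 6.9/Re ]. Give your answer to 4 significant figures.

f ≈ 0.1980

Re = ρVD/μ = 792.9·0.006532·0.08114/0.0013 = 323.3.
Re < 2300 → laminar, so f = 64/Re = 0.198 (roughness is irrelevant in laminar flow).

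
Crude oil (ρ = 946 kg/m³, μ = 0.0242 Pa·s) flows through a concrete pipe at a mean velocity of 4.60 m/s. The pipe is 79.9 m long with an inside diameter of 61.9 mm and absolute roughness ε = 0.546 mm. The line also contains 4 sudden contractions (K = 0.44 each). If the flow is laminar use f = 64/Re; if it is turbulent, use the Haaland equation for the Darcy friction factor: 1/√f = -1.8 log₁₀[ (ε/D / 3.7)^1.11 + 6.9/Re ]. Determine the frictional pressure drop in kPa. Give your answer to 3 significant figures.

ΔP ≈ 551 kPa

Reynolds number Re = ρVD/μ = 946 · 4.6 · 0.0619 / 0.0242 = 1.113e+04.
Re > 4000 → turbulent. Relative roughness ε/D = 0.000546/0.0619 = 0.00882. Haaland: 1/√f = -1.8 log₁₀[(0.00882/3.7)^1.11 + 6.9/1.113e+04] = -1.8 log₁₀[0.00123 + 0.00062] = 4.92, so f = 0.0413.
Total minor-loss coefficient ΣK = 4·0.44 = 1.76.
ΔP = [f·L/D + ΣK]·(ρV²/2) = [0.0413·79.9/0.0619 + 1.76]·(946·4.6²/2) = [53.31 + 1.76]·1.001e+04 = 5.512e+05 Pa.
ΔP = 5.512e+05 Pa = 551 kPa.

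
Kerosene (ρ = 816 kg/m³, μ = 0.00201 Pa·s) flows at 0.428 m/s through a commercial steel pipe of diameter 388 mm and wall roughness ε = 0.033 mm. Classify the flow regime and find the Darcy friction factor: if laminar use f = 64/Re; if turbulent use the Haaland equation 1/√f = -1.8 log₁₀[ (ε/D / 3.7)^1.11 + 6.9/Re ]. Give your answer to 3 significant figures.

Re = ρVD/μ = 816·0.428·0.388/0.00201 = 6.742e+04.
Re > 4000 → turbulent. ε/D = 3.3e-05/0.388 = 8.51e-05; Haaland: 1/√f = -1.8 log₁₀[7.1e-06 + 0.000102] = 7.129, so f = 0.01967.

f ≈ 0.0197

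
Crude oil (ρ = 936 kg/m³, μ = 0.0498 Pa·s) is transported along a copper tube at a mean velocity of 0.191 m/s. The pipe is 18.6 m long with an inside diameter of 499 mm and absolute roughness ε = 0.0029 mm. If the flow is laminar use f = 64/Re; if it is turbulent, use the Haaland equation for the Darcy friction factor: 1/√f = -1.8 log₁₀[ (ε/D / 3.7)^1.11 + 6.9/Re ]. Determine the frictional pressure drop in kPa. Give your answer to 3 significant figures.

Reynolds number Re = ρVD/μ = 936 · 0.191 · 0.499 / 0.0498 = 1791.
Re < 2300 → laminar flow, so f = 64/Re = 64/1791 = 0.03573 (the turbulent correlation is not needed).
Darcy-Weisbach: ΔP = f(L/D)(ρV²/2) = 0.03573·(18.6/0.499)·(936·0.191²/2) = 0.03573·37.27·17.07 = 22.74 Pa.
ΔP = 22.74 Pa = 0.0227 kPa.

ΔP ≈ 0.0227 kPa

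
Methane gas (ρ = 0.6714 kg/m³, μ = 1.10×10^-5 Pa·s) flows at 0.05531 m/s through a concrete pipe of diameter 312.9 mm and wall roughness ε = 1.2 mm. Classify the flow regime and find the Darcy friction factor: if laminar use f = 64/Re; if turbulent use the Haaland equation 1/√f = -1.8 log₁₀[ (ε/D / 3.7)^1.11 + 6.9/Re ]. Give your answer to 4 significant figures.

Re = ρVD/μ = 0.6714·0.05531·0.3129/1.1e-05 = 1056.
Re < 2300 → laminar, so f = 64/Re = 0.06059 (roughness is irrelevant in laminar flow).

f ≈ 0.06059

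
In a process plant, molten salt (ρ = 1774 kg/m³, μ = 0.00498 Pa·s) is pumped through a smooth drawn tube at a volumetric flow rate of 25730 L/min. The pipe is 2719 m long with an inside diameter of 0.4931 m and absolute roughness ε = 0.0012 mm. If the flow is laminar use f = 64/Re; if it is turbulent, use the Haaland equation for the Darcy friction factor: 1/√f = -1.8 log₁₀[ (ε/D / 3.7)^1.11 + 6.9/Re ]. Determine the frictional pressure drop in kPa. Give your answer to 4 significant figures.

Q = 25730 L/min = 25730/60000 = 0.4288 m³/s.
Cross-sectional area A = πD²/4 = π(0.4931)²/4 = 0.191 m²; mean velocity V = Q/A = 0.4288/0.191 = 2.246 m/s.
Reynolds number Re = ρVD/μ = 1774 · 2.246 · 0.4931 / 0.00498 = 3.944e+05.
Re > 4000 → turbulent. Relative roughness ε/D = 1.2e-06/0.4931 = 2.43e-06. Haaland: 1/√f = -1.8 log₁₀[(2.43e-06/3.7)^1.11 + 6.9/3.944e+05] = -1.8 log₁₀[1.37e-07 + 1.75e-05] = 8.557, so f = 0.01366.
Darcy-Weisbach: ΔP = f(L/D)(ρV²/2) = 0.01366·(2719/0.4931)·(1774·2.246²/2) = 0.01366·5514·4473 = 3.369e+05 Pa.
ΔP = 3.369e+05 Pa = 336.9 kPa.

ΔP ≈ 336.9 kPa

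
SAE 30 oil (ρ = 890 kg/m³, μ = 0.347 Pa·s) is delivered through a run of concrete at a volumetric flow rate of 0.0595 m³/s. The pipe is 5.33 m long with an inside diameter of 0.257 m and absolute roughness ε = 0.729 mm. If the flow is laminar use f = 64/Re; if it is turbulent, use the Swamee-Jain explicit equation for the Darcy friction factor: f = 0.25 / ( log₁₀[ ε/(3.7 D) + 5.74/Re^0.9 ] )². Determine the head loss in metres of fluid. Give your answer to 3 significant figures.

h_f ≈ 0.118 m

Cross-sectional area A = πD²/4 = π(0.257)²/4 = 0.05187 m²; mean velocity V = Q/A = 0.0595/0.05187 = 1.147 m/s.
Reynolds number Re = ρVD/μ = 890 · 1.147 · 0.257 / 0.347 = 756.1.
Re < 2300 → laminar flow, so f = 64/Re = 64/756.1 = 0.08465 (the turbulent correlation is not needed).
Darcy-Weisbach: ΔP = f(L/D)(ρV²/2) = 0.08465·(5.33/0.257)·(890·1.147²/2) = 0.08465·20.74·585.4 = 1028 Pa.
Head loss h_f = ΔP/(ρg) = 1028/(890·9.81) = 0.118 m.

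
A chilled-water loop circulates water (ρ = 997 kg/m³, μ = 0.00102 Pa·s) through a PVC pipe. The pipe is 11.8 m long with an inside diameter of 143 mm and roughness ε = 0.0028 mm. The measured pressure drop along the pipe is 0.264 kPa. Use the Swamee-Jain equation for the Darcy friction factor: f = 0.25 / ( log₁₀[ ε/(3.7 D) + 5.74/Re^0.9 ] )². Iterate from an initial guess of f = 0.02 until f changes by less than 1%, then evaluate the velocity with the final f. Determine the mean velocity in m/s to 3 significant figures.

Rearranging Darcy-Weisbach: V = √(2·ΔP·D/(f·L·ρ)). With ε/D = 2.8e-06/0.143 = 1.96e-05, iterate starting from f = 0.02:
  f = 0.02 → V = √(2·264·0.143/(0.02·11.8·997)) = 0.5665 m/s; Re = ρVD/μ = 7.918e+04; f → 0.01887
  f = 0.01887 → V = 0.5832 m/s; Re = 8.151e+04; f → 0.01876
Converged (Δf/f < 1%). With the final f = 0.01876: V = √(2·264·0.143/(0.01876·11.8·997)) = 0.5849 m/s.

V ≈ 0.585 m/s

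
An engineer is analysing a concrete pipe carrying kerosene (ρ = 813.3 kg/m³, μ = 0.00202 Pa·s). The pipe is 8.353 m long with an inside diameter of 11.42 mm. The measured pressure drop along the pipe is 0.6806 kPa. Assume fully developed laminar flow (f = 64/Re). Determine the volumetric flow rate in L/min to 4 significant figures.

Q ≈ 1.010 L/min

For laminar flow, f = 64/Re with Re = ρVD/μ, so Darcy-Weisbach reduces to ΔP = 32μLV/D². Solving for V: V = ΔP·D²/(32μL) = 680.6·(0.01142)²/(32·0.00202·8.353) = 0.1644 m/s.
Check: Re = ρVD/μ = 813.3·0.1644·0.01142/0.00202 = 755.9 < 2300, so the laminar assumption holds.
Q = V·A = 0.1644·(π/4·0.01142²) = 1.684e-05 m³/s = 1.010 L/min.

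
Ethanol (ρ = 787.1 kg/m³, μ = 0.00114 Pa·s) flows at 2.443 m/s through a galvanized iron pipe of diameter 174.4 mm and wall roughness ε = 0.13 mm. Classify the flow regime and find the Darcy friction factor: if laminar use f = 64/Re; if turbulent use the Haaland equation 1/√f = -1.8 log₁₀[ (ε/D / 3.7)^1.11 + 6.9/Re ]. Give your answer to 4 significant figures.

Re = ρVD/μ = 787.1·2.443·0.1744/0.00114 = 2.942e+05.
Re > 4000 → turbulent. ε/D = 0.00013/0.1744 = 0.000745; Haaland: 1/√f = -1.8 log₁₀[7.9e-05 + 2.35e-05] = 7.181, so f = 0.01939.

f ≈ 0.01939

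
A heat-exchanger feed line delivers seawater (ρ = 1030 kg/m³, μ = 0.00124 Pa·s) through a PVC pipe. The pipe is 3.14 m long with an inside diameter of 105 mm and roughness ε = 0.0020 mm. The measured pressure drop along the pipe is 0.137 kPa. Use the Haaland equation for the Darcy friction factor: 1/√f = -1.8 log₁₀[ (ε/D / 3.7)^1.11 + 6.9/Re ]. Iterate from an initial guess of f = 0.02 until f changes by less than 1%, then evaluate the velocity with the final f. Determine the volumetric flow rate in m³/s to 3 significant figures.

Q ≈ 0.00576 m³/s

Rearranging Darcy-Weisbach: V = √(2·ΔP·D/(f·L·ρ)). With ε/D = 2e-06/0.105 = 1.9e-05, iterate starting from f = 0.02:
  f = 0.02 → V = √(2·137·0.105/(0.02·3.14·1030)) = 0.6669 m/s; Re = ρVD/μ = 5.817e+04; f → 0.02008
Converged (Δf/f < 1%). With the final f = 0.02008: V = √(2·137·0.105/(0.02008·3.14·1030)) = 0.6657 m/s.
Q = V·A = 0.6657·(π/4·0.105²) = 0.005764 m³/s = 0.00576 m³/s.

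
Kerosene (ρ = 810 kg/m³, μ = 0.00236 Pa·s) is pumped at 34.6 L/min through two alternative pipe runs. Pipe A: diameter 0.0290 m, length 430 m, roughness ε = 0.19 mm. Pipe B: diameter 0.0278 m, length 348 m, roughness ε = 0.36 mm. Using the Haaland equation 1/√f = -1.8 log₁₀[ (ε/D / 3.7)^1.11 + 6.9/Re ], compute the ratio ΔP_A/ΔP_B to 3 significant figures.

ΔP_A/ΔP_B ≈ 0.863

Pipe A: V = Q/A = 0.0005767/0.0006605 = 0.873 m/s; Re = 8690; ε/D = 0.00655; Haaland → f = 0.04006; ΔP_A = f(L/D)(ρV²/2) = 1.834e+05 Pa.
Pipe B: V = Q/A = 0.0005767/0.000607 = 0.95 m/s; Re = 9065; ε/D = 0.0129; Haaland → f = 0.04643; ΔP_B = f(L/D)(ρV²/2) = 2.124e+05 Pa.
ΔP_A/ΔP_B = 1.834e+05/2.124e+05 = 0.863.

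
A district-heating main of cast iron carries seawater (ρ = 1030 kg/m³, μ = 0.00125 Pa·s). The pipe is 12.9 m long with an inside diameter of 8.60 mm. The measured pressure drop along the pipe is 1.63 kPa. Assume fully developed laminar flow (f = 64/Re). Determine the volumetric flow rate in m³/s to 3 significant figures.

For laminar flow, f = 64/Re with Re = ρVD/μ, so Darcy-Weisbach reduces to ΔP = 32μLV/D². Solving for V: V = ΔP·D²/(32μL) = 1630·(0.0086)²/(32·0.00125·12.9) = 0.2336 m/s.
Check: Re = ρVD/μ = 1030·0.2336·0.0086/0.00125 = 1656 < 2300, so the laminar assumption holds.
Q = V·A = 0.2336·(π/4·0.0086²) = 1.357e-05 m³/s = 1.36×10^-5 m³/s.

Q ≈ 1.36×10^-5 m³/s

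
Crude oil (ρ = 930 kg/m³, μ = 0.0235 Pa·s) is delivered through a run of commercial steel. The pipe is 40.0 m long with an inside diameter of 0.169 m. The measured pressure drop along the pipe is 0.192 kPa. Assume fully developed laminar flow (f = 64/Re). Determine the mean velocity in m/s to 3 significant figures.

V ≈ 0.182 m/s

For laminar flow, f = 64/Re with Re = ρVD/μ, so Darcy-Weisbach reduces to ΔP = 32μLV/D². Solving for V: V = ΔP·D²/(32μL) = 192·(0.169)²/(32·0.0235·40) = 0.1823 m/s.
Check: Re = ρVD/μ = 930·0.1823·0.169/0.0235 = 1219 < 2300, so the laminar assumption holds.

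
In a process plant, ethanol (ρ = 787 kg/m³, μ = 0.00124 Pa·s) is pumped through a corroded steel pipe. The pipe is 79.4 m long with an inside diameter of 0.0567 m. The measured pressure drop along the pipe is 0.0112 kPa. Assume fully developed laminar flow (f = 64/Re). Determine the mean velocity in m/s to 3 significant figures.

V ≈ 0.0114 m/s

For laminar flow, f = 64/Re with Re = ρVD/μ, so Darcy-Weisbach reduces to ΔP = 32μLV/D². Solving for V: V = ΔP·D²/(32μL) = 11.2·(0.0567)²/(32·0.00124·79.4) = 0.01143 m/s.
Check: Re = ρVD/μ = 787·0.01143·0.0567/0.00124 = 411.3 < 2300, so the laminar assumption holds.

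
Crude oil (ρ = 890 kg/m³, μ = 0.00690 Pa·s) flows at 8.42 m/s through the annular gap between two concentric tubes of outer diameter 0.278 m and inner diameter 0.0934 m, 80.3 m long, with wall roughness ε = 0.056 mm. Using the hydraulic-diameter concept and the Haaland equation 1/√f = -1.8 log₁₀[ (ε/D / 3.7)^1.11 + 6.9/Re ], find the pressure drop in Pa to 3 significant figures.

ΔP ≈ 240000 Pa

Hydraulic diameter D_h = 4A/P = D_o - D_i = 0.278 - 0.0934 = 0.1846 m.
Re = ρVD_h/μ = 890·8.42·0.1846/0.0069 = 2.005e+05.
ε/D_h = 5.6e-05/0.1846 = 0.000303; Haaland gives 1/√f = -1.8 log₁₀[2.91e-05+3.44e-05] = 7.554, so f = 0.01752.
ΔP = f(L/D_h)(ρV²/2) = 0.01752·80.3/0.1846·3.155e+04 = 2.405e+05 Pa.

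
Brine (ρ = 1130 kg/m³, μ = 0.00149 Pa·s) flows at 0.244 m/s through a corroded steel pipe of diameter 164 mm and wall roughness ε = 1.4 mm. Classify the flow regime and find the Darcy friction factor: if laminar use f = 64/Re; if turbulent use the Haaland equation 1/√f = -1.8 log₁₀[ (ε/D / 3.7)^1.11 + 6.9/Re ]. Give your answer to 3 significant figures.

f ≈ 0.0380

Re = ρVD/μ = 1130·0.244·0.164/0.00149 = 3.035e+04.
Re > 4000 → turbulent. ε/D = 0.0014/0.164 = 0.00854; Haaland: 1/√f = -1.8 log₁₀[0.00118 + 0.000227] = 5.131, so f = 0.03798.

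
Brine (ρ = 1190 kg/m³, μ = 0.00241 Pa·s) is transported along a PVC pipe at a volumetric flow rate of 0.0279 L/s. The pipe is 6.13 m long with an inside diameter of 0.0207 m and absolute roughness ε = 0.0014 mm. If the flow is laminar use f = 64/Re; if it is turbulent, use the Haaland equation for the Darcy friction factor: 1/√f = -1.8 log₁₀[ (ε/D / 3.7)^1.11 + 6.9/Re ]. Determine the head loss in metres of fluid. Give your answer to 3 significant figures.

h_f ≈ 0.00784 m

Q = 0.0279 L/s = 0.0279/1000 = 2.79e-05 m³/s.
Cross-sectional area A = πD²/4 = π(0.0207)²/4 = 0.0003365 m²; mean velocity V = Q/A = 2.79e-05/0.0003365 = 0.0829 m/s.
Reynolds number Re = ρVD/μ = 1190 · 0.0829 · 0.0207 / 0.00241 = 847.4.
Re < 2300 → laminar flow, so f = 64/Re = 64/847.4 = 0.07553 (the turbulent correlation is not needed).
Darcy-Weisbach: ΔP = f(L/D)(ρV²/2) = 0.07553·(6.13/0.0207)·(1190·0.0829²/2) = 0.07553·296.1·4.089 = 91.47 Pa.
Head loss h_f = ΔP/(ρg) = 91.47/(1190·9.81) = 0.00784 m.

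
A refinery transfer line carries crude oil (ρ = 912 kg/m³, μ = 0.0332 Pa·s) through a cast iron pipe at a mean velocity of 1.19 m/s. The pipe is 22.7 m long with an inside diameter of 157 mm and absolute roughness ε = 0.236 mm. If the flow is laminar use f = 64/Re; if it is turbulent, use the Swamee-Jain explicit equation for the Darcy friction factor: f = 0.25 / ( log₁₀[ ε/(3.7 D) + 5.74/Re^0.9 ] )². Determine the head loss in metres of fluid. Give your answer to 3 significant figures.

h_f ≈ 0.412 m

Reynolds number Re = ρVD/μ = 912 · 1.19 · 0.157 / 0.0332 = 5132.
Re > 4000 → turbulent. Relative roughness ε/D = 0.000236/0.157 = 0.0015. Swamee-Jain: f = 0.25/(log₁₀[0.0015/3.7 + 5.74/5132^0.9])² = 0.25/(log₁₀[0.000406 + 0.00263])² = 0.25/(-2.518)² = 0.03943.
Darcy-Weisbach: ΔP = f(L/D)(ρV²/2) = 0.03943·(22.7/0.157)·(912·1.19²/2) = 0.03943·144.6·645.7 = 3682 Pa.
Head loss h_f = ΔP/(ρg) = 3682/(912·9.81) = 0.412 m.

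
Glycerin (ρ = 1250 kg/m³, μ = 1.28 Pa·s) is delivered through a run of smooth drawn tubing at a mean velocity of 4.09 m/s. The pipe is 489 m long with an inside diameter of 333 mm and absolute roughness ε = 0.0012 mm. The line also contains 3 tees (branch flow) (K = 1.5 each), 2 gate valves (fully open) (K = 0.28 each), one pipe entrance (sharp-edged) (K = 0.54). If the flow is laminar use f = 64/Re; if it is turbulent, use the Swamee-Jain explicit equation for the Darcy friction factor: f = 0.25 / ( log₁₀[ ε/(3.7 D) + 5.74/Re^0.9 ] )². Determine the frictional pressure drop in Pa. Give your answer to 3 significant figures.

Reynolds number Re = ρVD/μ = 1250 · 4.09 · 0.333 / 1.28 = 1330.
Re < 2300 → laminar flow, so f = 64/Re = 64/1330 = 0.04812 (the turbulent correlation is not needed).
Total minor-loss coefficient ΣK = 3·1.5 + 2·0.28 + 1·0.54 = 5.6.
ΔP = [f·L/D + ΣK]·(ρV²/2) = [0.04812·489/0.333 + 5.6]·(1250·4.09²/2) = [70.66 + 5.6]·1.046e+04 = 7.973e+05 Pa.

ΔP ≈ 797000 Pa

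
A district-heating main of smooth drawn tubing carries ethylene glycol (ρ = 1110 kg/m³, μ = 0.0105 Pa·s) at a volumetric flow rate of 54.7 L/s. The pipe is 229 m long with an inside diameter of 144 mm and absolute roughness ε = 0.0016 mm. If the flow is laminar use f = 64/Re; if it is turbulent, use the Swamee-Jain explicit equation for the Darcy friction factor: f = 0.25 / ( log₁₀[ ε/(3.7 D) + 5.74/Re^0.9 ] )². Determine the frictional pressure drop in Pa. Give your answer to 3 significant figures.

ΔP ≈ 206000 Pa

Q = 54.7 L/s = 54.7/1000 = 0.0547 m³/s.
Cross-sectional area A = πD²/4 = π(0.144)²/4 = 0.01629 m²; mean velocity V = Q/A = 0.0547/0.01629 = 3.359 m/s.
Reynolds number Re = ρVD/μ = 1110 · 3.359 · 0.144 / 0.0105 = 5.113e+04.
Re > 4000 → turbulent. Relative roughness ε/D = 1.6e-06/0.144 = 1.11e-05. Swamee-Jain: f = 0.25/(log₁₀[1.11e-05/3.7 + 5.74/5.113e+04^0.9])² = 0.25/(log₁₀[3e-06 + 0.000332])² = 0.25/(-3.475)² = 0.0207.
Darcy-Weisbach: ΔP = f(L/D)(ρV²/2) = 0.0207·(229/0.144)·(1110·3.359²/2) = 0.0207·1590·6261 = 2.061e+05 Pa.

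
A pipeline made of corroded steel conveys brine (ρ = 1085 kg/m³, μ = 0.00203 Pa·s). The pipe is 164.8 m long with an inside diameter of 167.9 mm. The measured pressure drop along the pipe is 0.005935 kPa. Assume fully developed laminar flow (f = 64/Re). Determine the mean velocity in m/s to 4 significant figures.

V ≈ 0.01563 m/s

For laminar flow, f = 64/Re with Re = ρVD/μ, so Darcy-Weisbach reduces to ΔP = 32μLV/D². Solving for V: V = ΔP·D²/(32μL) = 5.935·(0.1679)²/(32·0.00203·164.8) = 0.01563 m/s.
Check: Re = ρVD/μ = 1085·0.01563·0.1679/0.00203 = 1403 < 2300, so the laminar assumption holds.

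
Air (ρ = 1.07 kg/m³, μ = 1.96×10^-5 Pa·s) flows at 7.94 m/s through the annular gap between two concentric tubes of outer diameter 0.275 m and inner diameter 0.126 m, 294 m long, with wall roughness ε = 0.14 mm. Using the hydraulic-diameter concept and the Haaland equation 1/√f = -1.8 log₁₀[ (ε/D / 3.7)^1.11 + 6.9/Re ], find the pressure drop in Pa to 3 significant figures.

ΔP ≈ 1520 Pa

Hydraulic diameter D_h = 4A/P = D_o - D_i = 0.275 - 0.126 = 0.149 m.
Re = ρVD_h/μ = 1.07·7.94·0.149/1.96e-05 = 6.459e+04.
ε/D_h = 0.00014/0.149 = 0.00094; Haaland gives 1/√f = -1.8 log₁₀[0.000102+0.000107] = 6.624, so f = 0.02279.
ΔP = f(L/D_h)(ρV²/2) = 0.02279·294/0.149·33.73 = 1517 Pa.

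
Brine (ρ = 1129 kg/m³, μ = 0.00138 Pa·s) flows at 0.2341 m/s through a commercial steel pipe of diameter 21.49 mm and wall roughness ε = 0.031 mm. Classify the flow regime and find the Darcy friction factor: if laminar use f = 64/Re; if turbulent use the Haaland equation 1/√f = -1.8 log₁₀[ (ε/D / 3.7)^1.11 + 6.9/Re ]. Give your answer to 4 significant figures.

f ≈ 0.04126

Re = ρVD/μ = 1129·0.2341·0.02149/0.00138 = 4116.
Re > 4000 → turbulent. ε/D = 3.1e-05/0.02149 = 0.00144; Haaland: 1/√f = -1.8 log₁₀[0.000164 + 0.00168] = 4.923, so f = 0.04126.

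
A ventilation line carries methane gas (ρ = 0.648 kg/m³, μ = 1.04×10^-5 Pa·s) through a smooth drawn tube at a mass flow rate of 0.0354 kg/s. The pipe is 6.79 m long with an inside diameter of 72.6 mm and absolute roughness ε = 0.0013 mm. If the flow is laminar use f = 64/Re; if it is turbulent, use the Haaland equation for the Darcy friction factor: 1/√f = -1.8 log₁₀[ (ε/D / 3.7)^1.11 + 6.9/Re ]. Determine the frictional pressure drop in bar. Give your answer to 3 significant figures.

ΔP ≈ 0.00105 bar

A = πD²/4 = π(0.0726)²/4 = 0.00414 m²; mean velocity V = ṁ/(ρA) = 0.0354/(0.648 · 0.00414) = 13.2 m/s.
Reynolds number Re = ρVD/μ = 0.648 · 13.2 · 0.0726 / 1.04e-05 = 5.97e+04.
Re > 4000 → turbulent. Relative roughness ε/D = 1.3e-06/0.0726 = 1.79e-05. Haaland: 1/√f = -1.8 log₁₀[(1.79e-05/3.7)^1.11 + 6.9/5.97e+04] = -1.8 log₁₀[1.26e-06 + 0.000116] = 7.078, so f = 0.01996.
Darcy-Weisbach: ΔP = f(L/D)(ρV²/2) = 0.01996·(6.79/0.0726)·(0.648·13.2²/2) = 0.01996·93.53·56.43 = 105.3 Pa.
ΔP = 105.3 Pa = 0.00105 bar.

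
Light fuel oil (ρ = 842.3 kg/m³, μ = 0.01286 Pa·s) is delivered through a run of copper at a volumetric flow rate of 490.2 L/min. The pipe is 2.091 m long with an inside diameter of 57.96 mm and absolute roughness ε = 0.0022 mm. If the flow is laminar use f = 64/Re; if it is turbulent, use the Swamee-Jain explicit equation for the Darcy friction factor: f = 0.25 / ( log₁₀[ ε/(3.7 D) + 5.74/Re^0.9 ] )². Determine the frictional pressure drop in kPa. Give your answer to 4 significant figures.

ΔP ≈ 4.328 kPa

Q = 490.2 L/min = 490.2/60000 = 0.00817 m³/s.
Cross-sectional area A = πD²/4 = π(0.05796)²/4 = 0.002638 m²; mean velocity V = Q/A = 0.00817/0.002638 = 3.097 m/s.
Reynolds number Re = ρVD/μ = 842.3 · 3.097 · 0.05796 / 0.0129 = 1.176e+04.
Re > 4000 → turbulent. Relative roughness ε/D = 2.2e-06/0.05796 = 3.8e-05. Swamee-Jain: f = 0.25/(log₁₀[3.8e-05/3.7 + 5.74/1.176e+04^0.9])² = 0.25/(log₁₀[1.03e-05 + 0.00125])² = 0.25/(-2.901)² = 0.02971.
Darcy-Weisbach: ΔP = f(L/D)(ρV²/2) = 0.02971·(2.091/0.05796)·(842.3·3.097²/2) = 0.02971·36.08·4038 = 4328 Pa.
ΔP = 4328 Pa = 4.328 kPa.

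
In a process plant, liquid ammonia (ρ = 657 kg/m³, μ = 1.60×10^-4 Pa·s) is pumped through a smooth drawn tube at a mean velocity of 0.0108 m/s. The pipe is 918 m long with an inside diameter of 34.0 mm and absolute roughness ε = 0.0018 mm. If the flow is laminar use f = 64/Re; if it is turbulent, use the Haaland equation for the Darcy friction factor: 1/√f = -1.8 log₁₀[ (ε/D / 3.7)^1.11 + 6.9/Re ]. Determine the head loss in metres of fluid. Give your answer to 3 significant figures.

Reynolds number Re = ρVD/μ = 657 · 0.0108 · 0.034 / 0.00016 = 1508.
Re < 2300 → laminar flow, so f = 64/Re = 64/1508 = 0.04245 (the turbulent correlation is not needed).
Darcy-Weisbach: ΔP = f(L/D)(ρV²/2) = 0.04245·(918/0.034)·(657·0.0108²/2) = 0.04245·2.7e+04·0.03832 = 43.91 Pa.
Head loss h_f = ΔP/(ρg) = 43.91/(657·9.81) = 0.00681 m.

h_f ≈ 0.00681 m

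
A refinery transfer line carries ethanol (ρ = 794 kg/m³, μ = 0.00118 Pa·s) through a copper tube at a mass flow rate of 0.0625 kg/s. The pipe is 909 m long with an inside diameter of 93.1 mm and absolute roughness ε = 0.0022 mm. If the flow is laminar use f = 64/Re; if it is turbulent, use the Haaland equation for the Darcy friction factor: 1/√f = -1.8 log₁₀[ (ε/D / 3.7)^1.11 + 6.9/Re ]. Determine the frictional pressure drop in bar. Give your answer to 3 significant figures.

A = πD²/4 = π(0.0931)²/4 = 0.006808 m²; mean velocity V = ṁ/(ρA) = 0.0625/(794 · 0.006808) = 0.01156 m/s.
Reynolds number Re = ρVD/μ = 794 · 0.01156 · 0.0931 / 0.00118 = 724.4.
Re < 2300 → laminar flow, so f = 64/Re = 64/724.4 = 0.08835 (the turbulent correlation is not needed).
Darcy-Weisbach: ΔP = f(L/D)(ρV²/2) = 0.08835·(909/0.0931)·(794·0.01156²/2) = 0.08835·9764·0.05308 = 45.79 Pa.
ΔP = 45.79 Pa = 4.58×10^-4 bar.

ΔP ≈ 4.58×10^-4 bar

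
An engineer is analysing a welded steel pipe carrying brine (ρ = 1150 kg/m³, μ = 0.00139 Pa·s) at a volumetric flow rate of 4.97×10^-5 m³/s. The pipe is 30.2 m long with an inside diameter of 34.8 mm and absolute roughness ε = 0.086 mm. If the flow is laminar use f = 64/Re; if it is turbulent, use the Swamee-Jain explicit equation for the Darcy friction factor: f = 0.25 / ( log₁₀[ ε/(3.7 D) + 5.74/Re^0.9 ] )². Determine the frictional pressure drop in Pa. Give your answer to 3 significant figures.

ΔP ≈ 58.0 Pa

Cross-sectional area A = πD²/4 = π(0.0348)²/4 = 0.0009511 m²; mean velocity V = Q/A = 4.97e-05/0.0009511 = 0.05225 m/s.
Reynolds number Re = ρVD/μ = 1150 · 0.05225 · 0.0348 / 0.00139 = 1504.
Re < 2300 → laminar flow, so f = 64/Re = 64/1504 = 0.04254 (the turbulent correlation is not needed).
Darcy-Weisbach: ΔP = f(L/D)(ρV²/2) = 0.04254·(30.2/0.0348)·(1150·0.05225²/2) = 0.04254·867.8·1.57 = 57.96 Pa.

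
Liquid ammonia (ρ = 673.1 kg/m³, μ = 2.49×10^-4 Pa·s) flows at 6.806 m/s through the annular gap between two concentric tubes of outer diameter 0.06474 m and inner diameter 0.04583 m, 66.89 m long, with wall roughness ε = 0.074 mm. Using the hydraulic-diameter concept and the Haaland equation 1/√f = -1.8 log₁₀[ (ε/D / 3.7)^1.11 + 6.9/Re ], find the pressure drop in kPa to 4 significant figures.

ΔP ≈ 1576 kPa

Hydraulic diameter D_h = 4A/P = D_o - D_i = 0.06474 - 0.04583 = 0.01891 m.
Re = ρVD_h/μ = 673.1·6.806·0.01891/0.000249 = 3.479e+05.
ε/D_h = 7.4e-05/0.01891 = 0.00391; Haaland gives 1/√f = -1.8 log₁₀[0.000498+1.98e-05] = 5.915, so f = 0.02858.
ΔP = f(L/D_h)(ρV²/2) = 0.02858·66.89/0.01891·1.559e+04 = 1.576e+06 Pa.
ΔP = 1576 kPa.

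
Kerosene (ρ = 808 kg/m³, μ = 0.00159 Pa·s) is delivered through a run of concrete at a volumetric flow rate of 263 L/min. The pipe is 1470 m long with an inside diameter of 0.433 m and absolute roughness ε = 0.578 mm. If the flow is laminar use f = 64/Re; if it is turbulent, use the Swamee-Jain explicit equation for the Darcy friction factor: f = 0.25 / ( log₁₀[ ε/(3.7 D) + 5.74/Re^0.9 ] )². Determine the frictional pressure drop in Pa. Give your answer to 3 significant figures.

Q = 263 L/min = 263/60000 = 0.004383 m³/s.
Cross-sectional area A = πD²/4 = π(0.433)²/4 = 0.1473 m²; mean velocity V = Q/A = 0.004383/0.1473 = 0.02977 m/s.
Reynolds number Re = ρVD/μ = 808 · 0.02977 · 0.433 / 0.00159 = 6550.
Re > 4000 → turbulent. Relative roughness ε/D = 0.000578/0.433 = 0.00133. Swamee-Jain: f = 0.25/(log₁₀[0.00133/3.7 + 5.74/6550^0.9])² = 0.25/(log₁₀[0.000361 + 0.00211])² = 0.25/(-2.607)² = 0.03678.
Darcy-Weisbach: ΔP = f(L/D)(ρV²/2) = 0.03678·(1470/0.433)·(808·0.02977²/2) = 0.03678·3395·0.358 = 44.7 Pa.

ΔP ≈ 44.7 Pa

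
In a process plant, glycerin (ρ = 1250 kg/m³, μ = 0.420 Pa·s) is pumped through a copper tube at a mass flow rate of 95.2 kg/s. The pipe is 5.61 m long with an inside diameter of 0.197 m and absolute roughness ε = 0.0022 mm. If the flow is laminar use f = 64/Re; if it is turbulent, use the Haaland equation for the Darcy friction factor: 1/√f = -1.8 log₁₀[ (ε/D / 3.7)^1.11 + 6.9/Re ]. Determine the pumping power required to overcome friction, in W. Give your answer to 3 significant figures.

A = πD²/4 = π(0.197)²/4 = 0.03048 m²; mean velocity V = ṁ/(ρA) = 95.2/(1250 · 0.03048) = 2.499 m/s.
Reynolds number Re = ρVD/μ = 1250 · 2.499 · 0.197 / 0.42 = 1465.
Re < 2300 → laminar flow, so f = 64/Re = 64/1465 = 0.04369 (the turbulent correlation is not needed).
Darcy-Weisbach: ΔP = f(L/D)(ρV²/2) = 0.04369·(5.61/0.197)·(1250·2.499²/2) = 0.04369·28.48·3902 = 4854 Pa.
Q = ṁ/ρ = 95.2/1250 = 0.07616 m³/s.
Pumping power P = QΔP = 0.07616·4854 = 369.7 W = 370 W.

P ≈ 370 W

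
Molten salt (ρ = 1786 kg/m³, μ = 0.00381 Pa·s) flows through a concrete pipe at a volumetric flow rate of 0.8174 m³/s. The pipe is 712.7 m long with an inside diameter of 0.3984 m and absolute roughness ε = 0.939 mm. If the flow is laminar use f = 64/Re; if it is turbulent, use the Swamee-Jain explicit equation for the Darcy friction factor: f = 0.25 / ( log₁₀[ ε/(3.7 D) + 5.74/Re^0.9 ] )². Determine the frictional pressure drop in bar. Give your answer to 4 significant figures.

ΔP ≈ 16.95 bar

Cross-sectional area A = πD²/4 = π(0.3984)²/4 = 0.1247 m²; mean velocity V = Q/A = 0.8174/0.1247 = 6.557 m/s.
Reynolds number Re = ρVD/μ = 1786 · 6.557 · 0.3984 / 0.00381 = 1.225e+06.
Re > 4000 → turbulent. Relative roughness ε/D = 0.000939/0.3984 = 0.00236. Swamee-Jain: f = 0.25/(log₁₀[0.00236/3.7 + 5.74/1.225e+06^0.9])² = 0.25/(log₁₀[0.000637 + 1.9e-05])² = 0.25/(-3.183)² = 0.02467.
Darcy-Weisbach: ΔP = f(L/D)(ρV²/2) = 0.02467·(712.7/0.3984)·(1786·6.557²/2) = 0.02467·1789·3.839e+04 = 1.695e+06 Pa.
ΔP = 1.695e+06 Pa = 16.95 bar.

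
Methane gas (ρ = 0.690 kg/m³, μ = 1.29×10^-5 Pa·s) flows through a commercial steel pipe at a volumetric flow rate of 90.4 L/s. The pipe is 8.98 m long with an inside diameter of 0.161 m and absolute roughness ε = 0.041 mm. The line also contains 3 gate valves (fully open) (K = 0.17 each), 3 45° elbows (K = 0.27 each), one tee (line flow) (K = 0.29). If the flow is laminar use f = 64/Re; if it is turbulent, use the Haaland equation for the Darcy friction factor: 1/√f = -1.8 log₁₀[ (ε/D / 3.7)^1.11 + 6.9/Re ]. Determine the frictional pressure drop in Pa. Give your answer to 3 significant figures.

Q = 90.4 L/s = 90.4/1000 = 0.0904 m³/s.
Cross-sectional area A = πD²/4 = π(0.161)²/4 = 0.02036 m²; mean velocity V = Q/A = 0.0904/0.02036 = 4.44 m/s.
Reynolds number Re = ρVD/μ = 0.69 · 4.44 · 0.161 / 1.29e-05 = 3.824e+04.
Re > 4000 → turbulent. Relative roughness ε/D = 4.1e-05/0.161 = 0.000255. Haaland: 1/√f = -1.8 log₁₀[(0.000255/3.7)^1.11 + 6.9/3.824e+04] = -1.8 log₁₀[2.4e-05 + 0.00018] = 6.641, so f = 0.02267.
Total minor-loss coefficient ΣK = 3·0.17 + 3·0.27 + 1·0.29 = 1.61.
ΔP = [f·L/D + ΣK]·(ρV²/2) = [0.02267·8.98/0.161 + 1.61]·(0.69·4.44²/2) = [1.265 + 1.61]·6.803 = 19.56 Pa.

ΔP ≈ 19.6 Pa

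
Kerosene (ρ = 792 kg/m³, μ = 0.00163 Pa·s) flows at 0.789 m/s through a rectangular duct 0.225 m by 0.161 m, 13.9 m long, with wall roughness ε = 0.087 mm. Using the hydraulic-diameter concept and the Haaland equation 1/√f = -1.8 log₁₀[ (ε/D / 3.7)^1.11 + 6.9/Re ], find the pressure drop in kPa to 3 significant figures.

ΔP ≈ 0.381 kPa

Hydraulic diameter D_h = 4A/P = 4·(0.225·0.161)/(2·(0.225+0.161)) = 0.1449/0.772 = 0.1877 m.
Re = ρVD_h/μ = 792·0.789·0.1877/0.00163 = 7.196e+04.
ε/D_h = 8.7e-05/0.1877 = 0.000464; Haaland gives 1/√f = -1.8 log₁₀[4.66e-05+9.59e-05] = 6.923, so f = 0.02086.
ΔP = f(L/D_h)(ρV²/2) = 0.02086·13.9/0.1877·246.5 = 380.9 Pa.
ΔP = 0.381 kPa.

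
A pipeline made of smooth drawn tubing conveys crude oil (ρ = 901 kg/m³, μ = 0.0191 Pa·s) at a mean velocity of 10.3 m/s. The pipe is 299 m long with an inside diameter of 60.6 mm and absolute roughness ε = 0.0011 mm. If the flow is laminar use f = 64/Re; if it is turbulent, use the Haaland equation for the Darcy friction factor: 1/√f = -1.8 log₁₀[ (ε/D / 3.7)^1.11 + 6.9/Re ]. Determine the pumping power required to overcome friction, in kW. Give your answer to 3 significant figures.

Reynolds number Re = ρVD/μ = 901 · 10.3 · 0.0606 / 0.0191 = 2.944e+04.
Re > 4000 → turbulent. Relative roughness ε/D = 1.1e-06/0.0606 = 1.82e-05. Haaland: 1/√f = -1.8 log₁₀[(1.82e-05/3.7)^1.11 + 6.9/2.944e+04] = -1.8 log₁₀[1.28e-06 + 0.000234] = 6.53, so f = 0.02345.
Darcy-Weisbach: ΔP = f(L/D)(ρV²/2) = 0.02345·(299/0.0606)·(901·10.3²/2) = 0.02345·4934·4.779e+04 = 5.53e+06 Pa.
Q = V·A = 10.3·0.002884 = 0.02971 m³/s.
Pumping power P = QΔP = 0.02971·5.53e+06 = 164300 W = 164 kW.

P ≈ 164 kW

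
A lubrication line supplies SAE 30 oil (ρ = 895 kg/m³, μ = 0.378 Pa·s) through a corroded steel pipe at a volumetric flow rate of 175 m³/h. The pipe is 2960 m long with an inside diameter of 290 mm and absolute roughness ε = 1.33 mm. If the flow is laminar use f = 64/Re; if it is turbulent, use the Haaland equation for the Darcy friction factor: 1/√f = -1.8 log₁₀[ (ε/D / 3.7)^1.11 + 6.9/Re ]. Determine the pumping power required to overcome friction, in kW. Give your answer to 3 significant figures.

Q = 175 m³/h = 175/3600 = 0.04861 m³/s.
Cross-sectional area A = πD²/4 = π(0.29)²/4 = 0.06605 m²; mean velocity V = Q/A = 0.04861/0.06605 = 0.736 m/s.
Reynolds number Re = ρVD/μ = 895 · 0.736 · 0.29 / 0.378 = 505.3.
Re < 2300 → laminar flow, so f = 64/Re = 64/505.3 = 0.1266 (the turbulent correlation is not needed).
Darcy-Weisbach: ΔP = f(L/D)(ρV²/2) = 0.1266·(2960/0.29)·(895·0.736²/2) = 0.1266·1.021e+04·242.4 = 3.133e+05 Pa.
Pumping power P = QΔP = 0.04861·3.133e+05 = 15230 W = 15.2 kW.

P ≈ 15.2 kW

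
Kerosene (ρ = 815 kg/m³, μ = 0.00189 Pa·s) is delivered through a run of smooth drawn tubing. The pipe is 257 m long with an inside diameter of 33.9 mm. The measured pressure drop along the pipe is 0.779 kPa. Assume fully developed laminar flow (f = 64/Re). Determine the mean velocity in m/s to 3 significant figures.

V ≈ 0.0576 m/s

For laminar flow, f = 64/Re with Re = ρVD/μ, so Darcy-Weisbach reduces to ΔP = 32μLV/D². Solving for V: V = ΔP·D²/(32μL) = 779·(0.0339)²/(32·0.00189·257) = 0.0576 m/s.
Check: Re = ρVD/μ = 815·0.0576·0.0339/0.00189 = 842 < 2300, so the laminar assumption holds.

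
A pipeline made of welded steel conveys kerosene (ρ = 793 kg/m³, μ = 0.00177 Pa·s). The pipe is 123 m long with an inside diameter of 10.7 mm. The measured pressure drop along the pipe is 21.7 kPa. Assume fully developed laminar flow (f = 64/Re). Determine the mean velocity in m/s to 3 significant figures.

For laminar flow, f = 64/Re with Re = ρVD/μ, so Darcy-Weisbach reduces to ΔP = 32μLV/D². Solving for V: V = ΔP·D²/(32μL) = 2.17e+04·(0.0107)²/(32·0.00177·123) = 0.3566 m/s.
Check: Re = ρVD/μ = 793·0.3566·0.0107/0.00177 = 1710 < 2300, so the laminar assumption holds.

V ≈ 0.357 m/s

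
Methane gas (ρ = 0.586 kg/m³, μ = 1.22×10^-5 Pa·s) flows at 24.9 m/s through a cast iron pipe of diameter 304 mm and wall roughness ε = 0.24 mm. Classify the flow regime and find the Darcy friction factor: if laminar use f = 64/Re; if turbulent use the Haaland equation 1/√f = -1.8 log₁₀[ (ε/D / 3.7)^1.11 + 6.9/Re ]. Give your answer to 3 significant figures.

f ≈ 0.0194

Re = ρVD/μ = 0.586·24.9·0.304/1.22e-05 = 3.636e+05.
Re > 4000 → turbulent. ε/D = 0.00024/0.304 = 0.000789; Haaland: 1/√f = -1.8 log₁₀[8.42e-05 + 1.9e-05] = 7.176, so f = 0.01942.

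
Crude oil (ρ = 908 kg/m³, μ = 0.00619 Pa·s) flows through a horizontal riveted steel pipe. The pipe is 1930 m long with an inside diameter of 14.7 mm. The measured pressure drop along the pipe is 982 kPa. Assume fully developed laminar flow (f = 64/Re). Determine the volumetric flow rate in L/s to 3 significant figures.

For laminar flow, f = 64/Re with Re = ρVD/μ, so Darcy-Weisbach reduces to ΔP = 32μLV/D². Solving for V: V = ΔP·D²/(32μL) = 9.82e+05·(0.0147)²/(32·0.00619·1930) = 0.5551 m/s.
Check: Re = ρVD/μ = 908·0.5551·0.0147/0.00619 = 1197 < 2300, so the laminar assumption holds.
Q = V·A = 0.5551·(π/4·0.0147²) = 9.42e-05 m³/s = 0.0942 L/s.

Q ≈ 0.0942 L/s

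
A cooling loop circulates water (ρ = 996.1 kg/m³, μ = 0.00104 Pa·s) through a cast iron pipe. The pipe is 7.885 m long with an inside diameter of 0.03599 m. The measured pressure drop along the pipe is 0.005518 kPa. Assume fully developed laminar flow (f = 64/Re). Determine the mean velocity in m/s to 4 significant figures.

V ≈ 0.02724 m/s

For laminar flow, f = 64/Re with Re = ρVD/μ, so Darcy-Weisbach reduces to ΔP = 32μLV/D². Solving for V: V = ΔP·D²/(32μL) = 5.518·(0.03599)²/(32·0.00104·7.885) = 0.02724 m/s.
Check: Re = ρVD/μ = 996.1·0.02724·0.03599/0.00104 = 938.9 < 2300, so the laminar assumption holds.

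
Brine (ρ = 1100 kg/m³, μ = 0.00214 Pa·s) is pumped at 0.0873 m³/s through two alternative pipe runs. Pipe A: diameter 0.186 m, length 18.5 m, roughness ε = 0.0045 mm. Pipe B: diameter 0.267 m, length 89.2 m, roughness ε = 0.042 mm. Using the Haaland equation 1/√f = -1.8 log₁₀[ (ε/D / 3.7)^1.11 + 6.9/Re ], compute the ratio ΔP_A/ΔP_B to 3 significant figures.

Pipe A: V = Q/A = 0.0873/0.02717 = 3.213 m/s; Re = 3.072e+05; ε/D = 2.42e-05; Haaland → f = 0.01449; ΔP_A = f(L/D)(ρV²/2) = 8180 Pa.
Pipe B: V = Q/A = 0.0873/0.05599 = 1.559 m/s; Re = 2.14e+05; ε/D = 0.000157; Haaland → f = 0.01643; ΔP_B = f(L/D)(ρV²/2) = 7338 Pa.
ΔP_A/ΔP_B = 8180/7338 = 1.11.

ΔP_A/ΔP_B ≈ 1.11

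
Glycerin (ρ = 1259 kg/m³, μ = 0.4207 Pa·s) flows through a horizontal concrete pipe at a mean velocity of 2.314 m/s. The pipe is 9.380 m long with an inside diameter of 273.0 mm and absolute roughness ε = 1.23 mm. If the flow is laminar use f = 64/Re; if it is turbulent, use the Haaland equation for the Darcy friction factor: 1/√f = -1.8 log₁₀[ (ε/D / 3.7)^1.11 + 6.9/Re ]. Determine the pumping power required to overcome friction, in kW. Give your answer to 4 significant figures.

Reynolds number Re = ρVD/μ = 1259 · 2.314 · 0.273 / 0.421 = 1891.
Re < 2300 → laminar flow, so f = 64/Re = 64/1891 = 0.03385 (the turbulent correlation is not needed).
Darcy-Weisbach: ΔP = f(L/D)(ρV²/2) = 0.03385·(9.38/0.273)·(1259·2.314²/2) = 0.03385·34.36·3371 = 3921 Pa.
Q = V·A = 2.314·0.05853 = 0.1354 m³/s.
Pumping power P = QΔP = 0.1354·3921 = 531.06 W = 0.5311 kW.

P ≈ 0.5311 kW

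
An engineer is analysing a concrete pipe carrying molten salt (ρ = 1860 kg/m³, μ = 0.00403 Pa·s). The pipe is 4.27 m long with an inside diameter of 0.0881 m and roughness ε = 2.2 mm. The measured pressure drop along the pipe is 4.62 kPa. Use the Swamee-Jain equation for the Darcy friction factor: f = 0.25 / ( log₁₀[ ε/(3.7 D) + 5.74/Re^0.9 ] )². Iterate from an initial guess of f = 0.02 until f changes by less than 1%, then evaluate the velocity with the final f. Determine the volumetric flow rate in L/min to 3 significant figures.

Q ≈ 504 L/min

Rearranging Darcy-Weisbach: V = √(2·ΔP·D/(f·L·ρ)). With ε/D = 0.0022/0.0881 = 0.025, iterate starting from f = 0.02:
  f = 0.02 → V = √(2·4620·0.0881/(0.02·4.27·1860)) = 2.264 m/s; Re = ρVD/μ = 9.205e+04; f → 0.05367
  f = 0.05367 → V = 1.382 m/s; Re = 5.619e+04; f → 0.054
Converged (Δf/f < 1%). With the final f = 0.054: V = √(2·4620·0.0881/(0.054·4.27·1860)) = 1.378 m/s.
Q = V·A = 1.378·(π/4·0.0881²) = 0.008398 m³/s = 504 L/min.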